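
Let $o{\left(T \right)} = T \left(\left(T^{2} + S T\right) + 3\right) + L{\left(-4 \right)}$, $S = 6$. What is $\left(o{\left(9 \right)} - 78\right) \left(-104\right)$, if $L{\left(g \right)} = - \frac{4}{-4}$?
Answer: $-121160$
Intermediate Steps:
$L{\left(g \right)} = 1$ ($L{\left(g \right)} = \left(-4\right) \left(- \frac{1}{4}\right) = 1$)
$o{\left(T \right)} = 1 + T \left(3 + T^{2} + 6 T\right)$ ($o{\left(T \right)} = T \left(\left(T^{2} + 6 T\right) + 3\right) + 1 = T \left(3 + T^{2} + 6 T\right) + 1 = 1 + T \left(3 + T^{2} + 6 T\right)$)
$\left(o{\left(9 \right)} - 78\right) \left(-104\right) = \left(\left(1 + 9^{3} + 3 \cdot 9 + 6 \cdot 9^{2}\right) - 78\right) \left(-104\right) = \left(\left(1 + 729 + 27 + 6 \cdot 81\right) - 78\right) \left(-104\right) = \left(\left(1 + 729 + 27 + 486\right) - 78\right) \left(-104\right) = \left(1243 - 78\right) \left(-104\right) = 1165 \left(-104\right) = -121160$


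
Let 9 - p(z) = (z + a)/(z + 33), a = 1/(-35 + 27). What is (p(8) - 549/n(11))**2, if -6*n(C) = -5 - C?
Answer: 1044517761/26896 ≈ 38835.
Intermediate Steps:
a = -1/8 (a = 1/(-8) = -1/8 ≈ -0.12500)
p(z) = 9 - (-1/8 + z)/(33 + z) (p(z) = 9 - (z - 1/8)/(z + 33) = 9 - (-1/8 + z)/(33 + z))
n(C) = 5/6 + C/6 (n(C) = -(-5 - C)/6 = 5/6 + C/6)
(p(8) - 549/n(11))**2 = ((2377 + 64*8)/(8*(33 + 8)) - 549/(5/6 + (1/6)*11))**2 = ((1/8)*(2377 + 512)/41 - 549/(5/6 + 11/6))**2 = ((1/8)*(1/41)*2889 - 549/8/3)**2 = (2889/328 - 549*3/8)**2 = (2889/328 - 1647/8)**2 = (-32319/164)**2 = 1044517761/26896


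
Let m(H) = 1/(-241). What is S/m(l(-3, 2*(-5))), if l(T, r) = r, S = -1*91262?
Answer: 21994142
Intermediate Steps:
S = -91262
m(H) = -1/241
S/m(l(-3, 2*(-5))) = -91262/(-1/241) = -91262*(-241) = 21994142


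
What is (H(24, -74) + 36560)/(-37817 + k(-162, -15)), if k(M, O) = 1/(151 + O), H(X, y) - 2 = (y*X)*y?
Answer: -22846096/5143111 ≈ -4.4421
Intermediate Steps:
H(X, y) = 2 + X*y² (H(X, y) = 2 + (y*X)*y = 2 + (X*y)*y = 2 + X*y²)
(H(24, -74) + 36560)/(-37817 + k(-162, -15)) = ((2 + 24*(-74)²) + 36560)/(-37817 + 1/(151 - 15)) = ((2 + 24*5476) + 36560)/(-37817 + 1/136) = ((2 + 131424) + 36560)/(-37817 + 1/136) = (131426 + 36560)/(-5143111/136) = 167986*(-136/5143111) = -22846096/5143111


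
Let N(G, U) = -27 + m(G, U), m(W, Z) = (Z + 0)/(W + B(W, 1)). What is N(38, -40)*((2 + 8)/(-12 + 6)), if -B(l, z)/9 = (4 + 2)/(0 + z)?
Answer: 245/6 ≈ 40.833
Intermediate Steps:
B(l, z) = -54/z (B(l, z) = -9*(4 + 2)/(0 + z) = -54/z)
m(W, Z) = Z/(-54 + W) (m(W, Z) = (Z + 0)/(W - 54/1) = Z/(W - 54*1) = Z/(W - 54) = Z/(-54 + W))
N(G, U) = -27 + U/(-54 + G)
N(38, -40)*((2 + 8)/(-12 + 6)) = ((1458 - 40 - 27*38)/(-54 + 38))*((2 + 8)/(-12 + 6)) = ((1458 - 40 - 1026)/(-16))*(10/(-6)) = (-1/16*392)*(10*(-⅙)) = -49/2*(-5/3) = 245/6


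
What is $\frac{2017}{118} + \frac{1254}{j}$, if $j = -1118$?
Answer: $\frac{1053517}{65962} \approx 15.972$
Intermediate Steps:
$\frac{2017}{118} + \frac{1254}{j} = \frac{2017}{118} + \frac{1254}{-1118} = 2017 \cdot \frac{1}{118} + 1254 \left(- \frac{1}{1118}\right) = \frac{2017}{118} - \frac{627}{559} = \frac{1053517}{65962}$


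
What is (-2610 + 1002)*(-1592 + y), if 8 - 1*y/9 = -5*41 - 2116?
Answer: -31145352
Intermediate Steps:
y = 20961 (y = 72 - 9*(-5*41 - 2116) = 72 - 9*(-205 - 2116) = 72 - 9*(-2321) = 72 + 20889 = 20961)
(-2610 + 1002)*(-1592 + y) = (-2610 + 1002)*(-1592 + 20961) = -1608*19369 = -31145352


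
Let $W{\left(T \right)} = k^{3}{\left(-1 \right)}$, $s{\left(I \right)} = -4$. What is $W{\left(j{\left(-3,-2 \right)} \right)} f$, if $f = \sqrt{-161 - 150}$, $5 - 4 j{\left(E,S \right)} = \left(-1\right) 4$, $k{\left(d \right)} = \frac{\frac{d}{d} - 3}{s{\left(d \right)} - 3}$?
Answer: $\frac{8 i \sqrt{311}}{343} \approx 0.41132 i$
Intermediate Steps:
$k{\left(d \right)} = \frac{2}{7}$ ($k{\left(d \right)} = \frac{\frac{d}{d} - 3}{-4 - 3} = \frac{1 - 3}{-7} = \left(-2\right) \left(- \frac{1}{7}\right) = \frac{2}{7}$)
$j{\left(E,S \right)} = \frac{9}{4}$ ($j{\left(E,S \right)} = \frac{5}{4} - \frac{\left(-1\right) 4}{4} = \frac{5}{4} - -1 = \frac{5}{4} + 1 = \frac{9}{4}$)
$W{\left(T \right)} = \frac{8}{343}$ ($W{\left(T \right)} = \left(\frac{2}{7}\right)^{3} = \frac{8}{343}$)
$f = i \sqrt{311}$ ($f = \sqrt{-311} = i \sqrt{311} \approx 17.635 i$)
$W{\left(j{\left(-3,-2 \right)} \right)} f = \frac{8 i \sqrt{311}}{343}$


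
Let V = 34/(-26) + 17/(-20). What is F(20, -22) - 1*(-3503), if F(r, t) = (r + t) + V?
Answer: 909699/260 ≈ 3498.8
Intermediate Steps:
V = -561/260 (V = 34*(-1/26) + 17*(-1/20) = -17/13 - 17/20 = -561/260 ≈ -2.1577)
F(r, t) = -561/260 + r + t (F(r, t) = (r + t) - 561/260 = -561/260 + r + t)
F(20, -22) - 1*(-3503) = (-561/260 + 20 - 22) - 1*(-3503) = -1081/260 + 3503 = 909699/260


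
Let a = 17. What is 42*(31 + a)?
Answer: 2016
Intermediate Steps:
42*(31 + a) = 42*(31 + 17) = 42*48 = 2016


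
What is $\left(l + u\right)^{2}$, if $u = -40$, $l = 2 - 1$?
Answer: $1521$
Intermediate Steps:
$l = 1$ ($l = 2 - 1 = 1$)
$\left(l + u\right)^{2} = \left(1 - 40\right)^{2} = \left(-39\right)^{2} = 1521$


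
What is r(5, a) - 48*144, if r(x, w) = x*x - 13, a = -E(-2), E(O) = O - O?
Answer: -6900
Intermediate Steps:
E(O) = 0
a = 0 (a = -1*0 = 0)
r(x, w) = -13 + x**2 (r(x, w) = x**2 - 13 = -13 + x**2)
r(5, a) - 48*144 = (-13 + 5**2) - 48*144 = (-13 + 25) - 6912 = 12 - 6912 = -6900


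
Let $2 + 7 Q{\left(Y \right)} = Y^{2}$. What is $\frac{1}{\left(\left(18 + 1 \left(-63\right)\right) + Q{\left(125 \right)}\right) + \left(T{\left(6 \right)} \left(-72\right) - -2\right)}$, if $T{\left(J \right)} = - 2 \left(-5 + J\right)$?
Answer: $\frac{7}{16330} \approx 0.00042866$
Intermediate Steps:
$T{\left(J \right)} = 10 - 2 J$
$Q{\left(Y \right)} = - \frac{2}{7} + \frac{Y^{2}}{7}$
$\frac{1}{\left(\left(18 + 1 \left(-63\right)\right) + Q{\left(125 \right)}\right) + \left(T{\left(6 \right)} \left(-72\right) - -2\right)} = \frac{1}{\left(\left(18 + 1 \left(-63\right)\right) - \left(\frac{2}{7} - \frac{125^{2}}{7}\right)\right) + \left(\left(10 - 12\right) \left(-72\right) - -2\right)} = \frac{1}{\left(\left(18 - 63\right) + \left(- \frac{2}{7} + \frac{1}{7} \cdot 15625\right)\right) + \left(\left(10 - 12\right) \left(-72\right) + \left(-18 + 20\right)\right)} = \frac{1}{\left(-45 + \left(- \frac{2}{7} + \frac{15625}{7}\right)\right) + \left(\left(-2\right) \left(-72\right) + 2\right)} = \frac{1}{\left(-45 + \frac{15623}{7}\right) + \left(144 + 2\right)} = \frac{1}{\frac{15308}{7} + 146} = \frac{1}{\frac{16330}{7}} = \frac{7}{16330}$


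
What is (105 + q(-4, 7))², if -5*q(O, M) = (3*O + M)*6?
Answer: 12321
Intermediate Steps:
q(O, M) = -18*O/5 - 6*M/5 (q(O, M) = -(3*O + M)*6/5 = -(M + 3*O)*6/5 = -(6*M + 18*O)/5 = -18*O/5 - 6*M/5)
(105 + q(-4, 7))² = (105 + (-18/5*(-4) - 6/5*7))² = (105 + (72/5 - 42/5))² = (105 + 6)² = 111² = 12321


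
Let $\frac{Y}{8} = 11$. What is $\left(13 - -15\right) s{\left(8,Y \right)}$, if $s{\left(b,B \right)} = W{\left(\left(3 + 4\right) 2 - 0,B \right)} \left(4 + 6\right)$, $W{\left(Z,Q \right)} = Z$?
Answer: $3920$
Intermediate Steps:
$Y = 88$ ($Y = 8 \cdot 11 = 88$)
$s{\left(b,B \right)} = 140$ ($s{\left(b,B \right)} = \left(\left(3 + 4\right) 2 - 0\right) \left(4 + 6\right) = \left(7 \cdot 2 + 0\right) 10 = \left(14 + 0\right) 10 = 14 \cdot 10 = 140$)
$\left(13 - -15\right) s{\left(8,Y \right)} = \left(13 - -15\right) 140 = \left(13 + 15\right) 140 = 28 \cdot 140 = 3920$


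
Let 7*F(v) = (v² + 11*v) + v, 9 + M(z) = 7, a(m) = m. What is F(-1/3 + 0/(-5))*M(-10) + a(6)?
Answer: 64/9 ≈ 7.1111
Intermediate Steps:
M(z) = -2 (M(z) = -9 + 7 = -2)
F(v) = v²/7 + 12*v/7 (F(v) = ((v² + 11*v) + v)/7 = (v² + 12*v)/7 = v²/7 + 12*v/7)
F(-1/3 + 0/(-5))*M(-10) + a(6) = ((-1/3 + 0/(-5))*(12 + (-1/3 + 0/(-5)))/7)*(-2) + 6 = ((-1*⅓ + 0*(-⅕))*(12 + (-1*⅓ + 0*(-⅕)))/7)*(-2) + 6 = ((-⅓ + 0)*(12 + (-⅓ + 0))/7)*(-2) + 6 = ((⅐)*(-⅓)*(12 - ⅓))*(-2) + 6 = ((⅐)*(-⅓)*(35/3))*(-2) + 6 = -5/9*(-2) + 6 = 10/9 + 6 = 64/9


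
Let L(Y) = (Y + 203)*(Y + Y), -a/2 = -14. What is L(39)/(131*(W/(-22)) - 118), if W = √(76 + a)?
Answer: -134755764/619309 + 13600158*√26/619309 ≈ -105.61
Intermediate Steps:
a = 28 (a = -2*(-14) = 28)
L(Y) = 2*Y*(203 + Y) (L(Y) = (203 + Y)*(2*Y) = 2*Y*(203 + Y))
W = 2*√26 (W = √(76 + 28) = √104 = 2*√26 ≈ 10.198)
L(39)/(131*(W/(-22)) - 118) = (2*39*(203 + 39))/(131*((2*√26)/(-22)) - 118) = (2*39*242)/(131*((2*√26)*(-1/22)) - 118) = 18876/(131*(-√26/11) - 118) = 18876/(-131*√26/11 - 118) = 18876/(-118 - 131*√26/11)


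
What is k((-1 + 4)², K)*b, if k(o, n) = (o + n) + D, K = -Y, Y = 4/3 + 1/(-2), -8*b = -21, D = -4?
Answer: 175/16 ≈ 10.938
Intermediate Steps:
b = 21/8 (b = -⅛*(-21) = 21/8 ≈ 2.6250)
Y = ⅚ (Y = 4*(⅓) + 1*(-½) = 4/3 - ½ = ⅚ ≈ 0.83333)
K = -⅚ (K = -1*⅚ = -⅚ ≈ -0.83333)
k(o, n) = -4 + n + o (k(o, n) = (o + n) - 4 = (n + o) - 4 = -4 + n + o)
k((-1 + 4)², K)*b = (-4 - ⅚ + (-1 + 4)²)*(21/8) = (-4 - ⅚ + 3²)*(21/8) = (-4 - ⅚ + 9)*(21/8) = (25/6)*(21/8) = 175/16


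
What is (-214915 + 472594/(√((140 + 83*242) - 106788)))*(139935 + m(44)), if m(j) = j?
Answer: -30083586785 - 4725231109*I*√9618/2061 ≈ -3.0084e+10 - 2.2485e+8*I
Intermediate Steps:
(-214915 + 472594/(√((140 + 83*242) - 106788)))*(139935 + m(44)) = (-214915 + 472594/(√((140 + 83*242) - 106788)))*(139935 + 44) = (-214915 + 472594/(√((140 + 20086) - 106788)))*139979 = (-214915 + 472594/(√(20226 - 106788)))*139979 = (-214915 + 472594/(√(-86562)))*139979 = (-214915 + 472594/((3*I*√9618)))*139979 = (-214915 + 472594*(-I*√9618/28854))*139979 = (-214915 - 236297*I*√9618/14427)*139979 = -30083586785 - 4725231109*I*√9618/2061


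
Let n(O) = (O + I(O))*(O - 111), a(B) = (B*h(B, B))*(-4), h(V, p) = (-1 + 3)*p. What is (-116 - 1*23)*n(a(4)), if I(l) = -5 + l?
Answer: -8670681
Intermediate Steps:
h(V, p) = 2*p
a(B) = -8*B**2 (a(B) = (B*(2*B))*(-4) = (2*B**2)*(-4) = -8*B**2)
n(O) = (-111 + O)*(-5 + 2*O) (n(O) = (O + (-5 + O))*(O - 111) = (-5 + 2*O)*(-111 + O) = (-111 + O)*(-5 + 2*O))
(-116 - 1*23)*n(a(4)) = (-116 - 1*23)*(555 - (-1816)*4**2 + 2*(-8*4**2)**2) = (-116 - 23)*(555 - (-1816)*16 + 2*(-8*16)**2) = -139*(555 - 227*(-128) + 2*(-128)**2) = -139*(555 + 29056 + 2*16384) = -139*(555 + 29056 + 32768) = -139*62379 = -8670681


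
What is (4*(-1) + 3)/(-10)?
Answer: 1/10 ≈ 0.10000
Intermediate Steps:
(4*(-1) + 3)/(-10) = -(-4 + 3)/10 = -1/10*(-1) = 1/10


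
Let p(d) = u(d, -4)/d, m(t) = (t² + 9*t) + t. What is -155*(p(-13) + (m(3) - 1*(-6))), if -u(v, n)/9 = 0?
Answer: -6975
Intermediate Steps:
m(t) = t² + 10*t
u(v, n) = 0 (u(v, n) = -9*0 = 0)
p(d) = 0 (p(d) = 0/d = 0)
-155*(p(-13) + (m(3) - 1*(-6))) = -155*(0 + (3*(10 + 3) - 1*(-6))) = -155*(0 + (3*13 + 6)) = -155*(0 + (39 + 6)) = -155*(0 + 45) = -155*45 = -6975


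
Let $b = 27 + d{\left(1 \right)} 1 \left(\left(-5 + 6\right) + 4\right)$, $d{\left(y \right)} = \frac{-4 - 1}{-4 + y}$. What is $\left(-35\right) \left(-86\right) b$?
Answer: $\frac{319060}{3} \approx 1.0635 \cdot 10^{5}$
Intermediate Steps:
$d{\left(y \right)} = - \frac{5}{-4 + y}$
$b = \frac{106}{3}$ ($b = 27 + - \frac{5}{-4 + 1} \cdot 1 \left(\left(-5 + 6\right) + 4\right) = 27 + - \frac{5}{-3} \cdot 1 \left(1 + 4\right) = 27 + \left(-5\right) \left(- \frac{1}{3}\right) 1 \cdot 5 = 27 + \frac{5}{3} \cdot 1 \cdot 5 = 27 + \frac{5}{3} \cdot 5 = 27 + \frac{25}{3} = \frac{106}{3} \approx 35.333$)
$\left(-35\right) \left(-86\right) b = \left(-35\right) \left(-86\right) \frac{106}{3} = 3010 \cdot \frac{106}{3} = \frac{319060}{3}$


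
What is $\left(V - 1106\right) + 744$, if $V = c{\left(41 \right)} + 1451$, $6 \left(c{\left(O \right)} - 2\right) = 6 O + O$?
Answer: $\frac{6833}{6} \approx 1138.8$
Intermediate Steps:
$c{\left(O \right)} = 2 + \frac{7 O}{6}$ ($c{\left(O \right)} = 2 + \frac{6 O + O}{6} = 2 + \frac{7 O}{6}$)
$V = \frac{9005}{6}$ ($V = \left(2 + \frac{7}{6} \cdot 41\right) + 1451 = \left(2 + \frac{287}{6}\right) + 1451 = \frac{299}{6} + 1451 = \frac{9005}{6} \approx 1500.8$)
$\left(V - 1106\right) + 744 = \left(\frac{9005}{6} - 1106\right) + 744 = \frac{2369}{6} + 744 = \frac{6833}{6}$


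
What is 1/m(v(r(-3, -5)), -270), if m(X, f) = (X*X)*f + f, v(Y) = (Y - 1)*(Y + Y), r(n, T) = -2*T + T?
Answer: -1/432270 ≈ -2.3134e-6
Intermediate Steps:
r(n, T) = -T
v(Y) = 2*Y*(-1 + Y) (v(Y) = (-1 + Y)*(2*Y) = 2*Y*(-1 + Y))
m(X, f) = f + f*X² (m(X, f) = X²*f + f = f*X² + f = f + f*X²)
1/m(v(r(-3, -5)), -270) = 1/(-270*(1 + (2*(-1*(-5))*(-1 - 1*(-5)))²)) = 1/(-270*(1 + (2*5*(-1 + 5))²)) = 1/(-270*(1 + (2*5*4)²)) = 1/(-270*(1 + 40²)) = 1/(-270*(1 + 1600)) = 1/(-270*1601) = 1/(-432270) = -1/432270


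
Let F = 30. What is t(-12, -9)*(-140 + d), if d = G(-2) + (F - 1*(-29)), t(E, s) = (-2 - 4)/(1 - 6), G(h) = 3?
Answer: -468/5 ≈ -93.600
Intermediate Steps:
t(E, s) = 6/5 (t(E, s) = -6/(-5) = -6*(-⅕) = 6/5)
d = 62 (d = 3 + (30 - 1*(-29)) = 3 + (30 + 29) = 3 + 59 = 62)
t(-12, -9)*(-140 + d) = 6*(-140 + 62)/5 = (6/5)*(-78) = -468/5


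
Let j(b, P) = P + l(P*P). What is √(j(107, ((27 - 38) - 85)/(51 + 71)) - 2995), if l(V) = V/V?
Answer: 3*I*√1238178/61 ≈ 54.725*I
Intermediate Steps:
l(V) = 1
j(b, P) = 1 + P (j(b, P) = P + 1 = 1 + P)
√(j(107, ((27 - 38) - 85)/(51 + 71)) - 2995) = √((1 + ((27 - 38) - 85)/(51 + 71)) - 2995) = √((1 + (-11 - 85)/122) - 2995) = √((1 - 96*1/122) - 2995) = √((1 - 48/61) - 2995) = √(13/61 - 2995) = √(-182682/61) = 3*I*√1238178/61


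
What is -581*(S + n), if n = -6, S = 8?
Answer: -1162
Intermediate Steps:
-581*(S + n) = -581*(8 - 6) = -581*2 = -1162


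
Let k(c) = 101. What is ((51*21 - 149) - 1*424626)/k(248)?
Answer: -423704/101 ≈ -4195.1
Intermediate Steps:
((51*21 - 149) - 1*424626)/k(248) = ((51*21 - 149) - 1*424626)/101 = ((1071 - 149) - 424626)*(1/101) = (922 - 424626)*(1/101) = -423704*1/101 = -423704/101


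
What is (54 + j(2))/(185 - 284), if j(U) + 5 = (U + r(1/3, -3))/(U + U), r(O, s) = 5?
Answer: -203/396 ≈ -0.51263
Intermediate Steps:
j(U) = -5 + (5 + U)/(2*U) (j(U) = -5 + (U + 5)/(U + U) = -5 + (5 + U)/((2*U)) = -5 + (5 + U)*(1/(2*U)) = -5 + (5 + U)/(2*U))
(54 + j(2))/(185 - 284) = (54 + (½)*(5 - 9*2)/2)/(185 - 284) = (54 + (½)*(½)*(5 - 18))/(-99) = (54 + (½)*(½)*(-13))*(-1/99) = (54 - 13/4)*(-1/99) = (203/4)*(-1/99) = -203/396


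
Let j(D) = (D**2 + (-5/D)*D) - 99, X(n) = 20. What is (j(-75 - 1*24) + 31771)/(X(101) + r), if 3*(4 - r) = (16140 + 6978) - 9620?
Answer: -8886/959 ≈ -9.2659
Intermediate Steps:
r = -13486/3 (r = 4 - ((16140 + 6978) - 9620)/3 = 4 - (23118 - 9620)/3 = 4 - 1/3*13498 = 4 - 13498/3 = -13486/3 ≈ -4495.3)
j(D) = -104 + D**2 (j(D) = (D**2 - 5) - 99 = (-5 + D**2) - 99 = -104 + D**2)
(j(-75 - 1*24) + 31771)/(X(101) + r) = ((-104 + (-75 - 1*24)**2) + 31771)/(20 - 13486/3) = ((-104 + (-75 - 24)**2) + 31771)/(-13426/3) = ((-104 + (-99)**2) + 31771)*(-3/13426) = ((-104 + 9801) + 31771)*(-3/13426) = (9697 + 31771)*(-3/13426) = 41468*(-3/13426) = -8886/959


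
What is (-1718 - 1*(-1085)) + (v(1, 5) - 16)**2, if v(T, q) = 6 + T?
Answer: -552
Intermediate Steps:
(-1718 - 1*(-1085)) + (v(1, 5) - 16)**2 = (-1718 - 1*(-1085)) + ((6 + 1) - 16)**2 = (-1718 + 1085) + (7 - 16)**2 = -633 + (-9)**2 = -633 + 81 = -552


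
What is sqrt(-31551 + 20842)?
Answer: I*sqrt(10709) ≈ 103.48*I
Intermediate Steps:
sqrt(-31551 + 20842) = sqrt(-10709) = I*sqrt(10709)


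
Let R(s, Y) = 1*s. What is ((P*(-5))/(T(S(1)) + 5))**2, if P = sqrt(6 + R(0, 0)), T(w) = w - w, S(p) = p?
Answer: 6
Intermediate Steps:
T(w) = 0
R(s, Y) = s
P = sqrt(6) (P = sqrt(6 + 0) = sqrt(6) ≈ 2.4495)
((P*(-5))/(T(S(1)) + 5))**2 = ((sqrt(6)*(-5))/(0 + 5))**2 = (-5*sqrt(6)/5)**2 = (-5*sqrt(6)*(1/5))**2 = (-sqrt(6))**2 = 6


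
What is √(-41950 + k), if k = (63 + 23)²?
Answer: I*√34554 ≈ 185.89*I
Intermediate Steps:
k = 7396 (k = 86² = 7396)
√(-41950 + k) = √(-41950 + 7396) = √(-34554) = I*√34554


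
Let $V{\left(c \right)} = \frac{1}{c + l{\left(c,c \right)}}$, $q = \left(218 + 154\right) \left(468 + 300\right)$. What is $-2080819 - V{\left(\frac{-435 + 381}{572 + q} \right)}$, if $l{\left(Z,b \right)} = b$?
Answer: $- \frac{56110546}{27} \approx -2.0782 \cdot 10^{6}$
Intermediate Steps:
$q = 285696$ ($q = 372 \cdot 768 = 285696$)
$V{\left(c \right)} = \frac{1}{2 c}$ ($V{\left(c \right)} = \frac{1}{c + c} = \frac{1}{2 c}$)
$-2080819 - V{\left(\frac{-435 + 381}{572 + q} \right)} = -2080819 - \frac{1}{2 \frac{-435 + 381}{572 + 285696}} = -2080819 - \frac{1}{2 \left(- \frac{54}{286268}\right)} = -2080819 - \frac{1}{2 \left(\left(-54\right) \frac{1}{286268}\right)} = -2080819 - \frac{1}{2 \left(- \frac{27}{143134}\right)} = -2080819 - \frac{1}{2} \left(- \frac{143134}{27}\right) = -2080819 - - \frac{71567}{27} = -2080819 + \frac{71567}{27} = - \frac{56110546}{27}$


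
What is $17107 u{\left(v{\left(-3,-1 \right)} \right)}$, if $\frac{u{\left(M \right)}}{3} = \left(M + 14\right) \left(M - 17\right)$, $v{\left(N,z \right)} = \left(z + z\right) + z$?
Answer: $-11290620$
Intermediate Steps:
$v{\left(N,z \right)} = 3 z$ ($v{\left(N,z \right)} = 2 z + z = 3 z$)
$u{\left(M \right)} = 3 \left(-17 + M\right) \left(14 + M\right)$ ($u{\left(M \right)} = 3 \left(M + 14\right) \left(M - 17\right) = 3 \left(14 + M\right) \left(-17 + M\right) = 3 \left(-17 + M\right) \left(14 + M\right)$)
$17107 u{\left(v{\left(-3,-1 \right)} \right)} = 17107 \left(-714 - 9 \cdot 3 \left(-1\right) + 3 \left(3 \left(-1\right)\right)^{2}\right) = 17107 \left(-714 - -27 + 3 \left(-3\right)^{2}\right) = 17107 \left(-714 + 27 + 3 \cdot 9\right) = 17107 \left(-714 + 27 + 27\right) = 17107 \left(-660\right) = -11290620$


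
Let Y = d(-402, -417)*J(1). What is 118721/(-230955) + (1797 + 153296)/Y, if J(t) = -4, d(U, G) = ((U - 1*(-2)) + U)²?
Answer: -341266792151/594204719280 ≈ -0.57433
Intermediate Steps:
d(U, G) = (2 + 2*U)² (d(U, G) = ((U + 2) + U)² = ((2 + U) + U)² = (2 + 2*U)²)
Y = -2572816 (Y = (4*(1 - 402)²)*(-4) = (4*(-401)²)*(-4) = (4*160801)*(-4) = 643204*(-4) = -2572816)
118721/(-230955) + (1797 + 153296)/Y = 118721/(-230955) + (1797 + 153296)/(-2572816) = 118721*(-1/230955) + 155093*(-1/2572816) = -118721/230955 - 155093/2572816 = -341266792151/594204719280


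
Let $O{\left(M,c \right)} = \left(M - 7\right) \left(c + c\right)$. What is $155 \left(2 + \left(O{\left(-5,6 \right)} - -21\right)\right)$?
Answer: $-18755$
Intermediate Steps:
$O{\left(M,c \right)} = 2 c \left(-7 + M\right)$ ($O{\left(M,c \right)} = \left(-7 + M\right) 2 c = 2 c \left(-7 + M\right)$)
$155 \left(2 + \left(O{\left(-5,6 \right)} - -21\right)\right) = 155 \left(2 + \left(2 \cdot 6 \left(-7 - 5\right) - -21\right)\right) = 155 \left(2 + \left(2 \cdot 6 \left(-12\right) + 21\right)\right) = 155 \left(2 + \left(-144 + 21\right)\right) = 155 \left(2 - 123\right) = 155 \left(-121\right) = -18755$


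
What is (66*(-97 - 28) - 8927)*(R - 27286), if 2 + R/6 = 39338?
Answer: -3585355210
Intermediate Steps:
R = 236016 (R = -12 + 6*39338 = -12 + 236028 = 236016)
(66*(-97 - 28) - 8927)*(R - 27286) = (66*(-97 - 28) - 8927)*(236016 - 27286) = (66*(-125) - 8927)*208730 = (-8250 - 8927)*208730 = -17177*208730 = -3585355210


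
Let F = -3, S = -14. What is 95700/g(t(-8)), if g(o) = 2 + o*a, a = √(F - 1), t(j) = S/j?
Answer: 153120/13 - 267960*I/13 ≈ 11778.0 - 20612.0*I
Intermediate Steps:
t(j) = -14/j
a = 2*I (a = √(-3 - 1) = √(-4) = 2*I ≈ 2.0*I)
g(o) = 2 + 2*I*o (g(o) = 2 + o*(2*I) = 2 + 2*I*o)
95700/g(t(-8)) = 95700/(2 + 2*I*(-14/(-8))) = 95700/(2 + 2*I*(-14*(-⅛))) = 95700/(2 + 2*I*(7/4)) = 95700/(2 + 7*I/2) = 95700*(4*(2 - 7*I/2)/65) = 76560*(2 - 7*I/2)/13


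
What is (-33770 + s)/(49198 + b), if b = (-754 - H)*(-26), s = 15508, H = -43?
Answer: -9131/33842 ≈ -0.26981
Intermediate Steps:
b = 18486 (b = (-754 - 1*(-43))*(-26) = (-754 + 43)*(-26) = -711*(-26) = 18486)
(-33770 + s)/(49198 + b) = (-33770 + 15508)/(49198 + 18486) = -18262/67684 = -18262*1/67684 = -9131/33842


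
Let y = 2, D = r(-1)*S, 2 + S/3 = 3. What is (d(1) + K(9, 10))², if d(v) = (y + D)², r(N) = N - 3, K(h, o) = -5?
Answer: 9025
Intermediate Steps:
r(N) = -3 + N
S = 3 (S = -6 + 3*3 = -6 + 9 = 3)
D = -12 (D = (-3 - 1)*3 = -4*3 = -12)
d(v) = 100 (d(v) = (2 - 12)² = (-10)² = 100)
(d(1) + K(9, 10))² = (100 - 5)² = 95² = 9025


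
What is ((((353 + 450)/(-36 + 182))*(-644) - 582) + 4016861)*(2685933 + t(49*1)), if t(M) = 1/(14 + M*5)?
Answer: 2791487170725576/259 ≈ 1.0778e+13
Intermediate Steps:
t(M) = 1/(14 + 5*M)
((((353 + 450)/(-36 + 182))*(-644) - 582) + 4016861)*(2685933 + t(49*1)) = ((((353 + 450)/(-36 + 182))*(-644) - 582) + 4016861)*(2685933 + 1/(14 + 5*(49*1))) = (((803/146)*(-644) - 582) + 4016861)*(2685933 + 1/(14 + 5*49)) = (((803*(1/146))*(-644) - 582) + 4016861)*(2685933 + 1/(14 + 245)) = (((11/2)*(-644) - 582) + 4016861)*(2685933 + 1/259) = ((-3542 - 582) + 4016861)*(2685933 + 1/259) = (-4124 + 4016861)*(695656648/259) = 4012737*(695656648/259) = 2791487170725576/259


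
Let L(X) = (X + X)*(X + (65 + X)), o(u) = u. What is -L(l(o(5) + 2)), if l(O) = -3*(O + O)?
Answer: -1596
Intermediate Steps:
l(O) = -6*O
L(X) = 2*X*(65 + 2*X) (L(X) = (2*X)*(65 + 2*X) = 2*X*(65 + 2*X))
-L(l(o(5) + 2)) = -2*(-6*(5 + 2))*(65 + 2*(-6*(5 + 2))) = -2*(-6*7)*(65 + 2*(-6*7)) = -2*(-42)*(65 + 2*(-42)) = -2*(-42)*(65 - 84) = -2*(-42)*(-19) = -1*1596 = -1596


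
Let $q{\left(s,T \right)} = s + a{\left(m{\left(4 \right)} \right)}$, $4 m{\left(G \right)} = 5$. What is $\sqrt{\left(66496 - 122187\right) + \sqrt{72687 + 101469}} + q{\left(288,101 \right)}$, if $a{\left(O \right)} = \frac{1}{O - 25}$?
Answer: $\frac{27356}{95} + \sqrt{-55691 + 2 \sqrt{43539}} \approx 287.96 + 235.1 i$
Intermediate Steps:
$m{\left(G \right)} = \frac{5}{4}$ ($m{\left(G \right)} = \frac{1}{4} \cdot 5 = \frac{5}{4}$)
$a{\left(O \right)} = \frac{1}{-25 + O}$
$q{\left(s,T \right)} = - \frac{4}{95} + s$ ($q{\left(s,T \right)} = s + \frac{1}{-25 + \frac{5}{4}} = s + \frac{1}{- \frac{95}{4}} = s - \frac{4}{95} = - \frac{4}{95} + s$)
$\sqrt{\left(66496 - 122187\right) + \sqrt{72687 + 101469}} + q{\left(288,101 \right)} = \sqrt{\left(66496 - 122187\right) + \sqrt{72687 + 101469}} + \left(- \frac{4}{95} + 288\right) = \sqrt{\left(66496 - 122187\right) + \sqrt{174156}} + \frac{27356}{95} = \sqrt{-55691 + 2 \sqrt{43539}} + \frac{27356}{95} = \frac{27356}{95} + \sqrt{-55691 + 2 \sqrt{43539}}$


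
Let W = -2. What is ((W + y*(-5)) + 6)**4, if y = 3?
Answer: 14641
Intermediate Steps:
((W + y*(-5)) + 6)**4 = ((-2 + 3*(-5)) + 6)**4 = ((-2 - 15) + 6)**4 = (-17 + 6)**4 = (-11)**4 = 14641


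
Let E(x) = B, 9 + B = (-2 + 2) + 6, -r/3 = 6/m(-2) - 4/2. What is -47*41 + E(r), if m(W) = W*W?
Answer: -1930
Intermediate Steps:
m(W) = W²
r = 3/2 (r = -3*(6/((-2)²) - 4/2) = -3*(6/4 - 4*½) = -3*(6*(¼) - 2) = -3*(3/2 - 2) = -3*(-½) = 3/2 ≈ 1.5000)
B = -3 (B = -9 + ((-2 + 2) + 6) = -9 + (0 + 6) = -9 + 6 = -3)
E(x) = -3
-47*41 + E(r) = -47*41 - 3 = -1927 - 3 = -1930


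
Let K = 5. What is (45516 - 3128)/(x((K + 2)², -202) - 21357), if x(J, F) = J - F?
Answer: -21194/10553 ≈ -2.0083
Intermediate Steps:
(45516 - 3128)/(x((K + 2)², -202) - 21357) = (45516 - 3128)/(((5 + 2)² - 1*(-202)) - 21357) = 42388/((7² + 202) - 21357) = 42388/((49 + 202) - 21357) = 42388/(251 - 21357) = 42388/(-21106) = 42388*(-1/21106) = -21194/10553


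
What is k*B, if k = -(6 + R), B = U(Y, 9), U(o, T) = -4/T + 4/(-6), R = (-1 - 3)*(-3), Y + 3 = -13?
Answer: 20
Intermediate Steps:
Y = -16 (Y = -3 - 13 = -16)
R = 12 (R = -4*(-3) = 12)
U(o, T) = -⅔ - 4/T (U(o, T) = -4/T + 4*(-⅙) = -4/T - ⅔ = -⅔ - 4/T)
B = -10/9 (B = -⅔ - 4/9 = -10/9 ≈ -1.1111)
k = -18 (k = -(6 + 12) = -1*18 = -18)
k*B = -18*(-10/9) = 20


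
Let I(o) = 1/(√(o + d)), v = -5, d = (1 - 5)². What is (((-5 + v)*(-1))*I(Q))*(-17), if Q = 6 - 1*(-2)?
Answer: -85*√6/6 ≈ -34.701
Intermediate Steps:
d = 16 (d = (-4)² = 16)
Q = 8 (Q = 6 + 2 = 8)
I(o) = (16 + o)^(-½) (I(o) = 1/(√(o + 16)) = 1/(√(16 + o)) = (16 + o)^(-½))
(((-5 + v)*(-1))*I(Q))*(-17) = (((-5 - 5)*(-1))/√(16 + 8))*(-17) = ((-10*(-1))/√24)*(-17) = (10*(√6/12))*(-17) = (5*√6/6)*(-17) = -85*√6/6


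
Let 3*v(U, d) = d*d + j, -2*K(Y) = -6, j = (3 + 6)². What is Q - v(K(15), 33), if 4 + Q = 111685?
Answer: 111291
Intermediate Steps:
Q = 111681 (Q = -4 + 111685 = 111681)
j = 81 (j = 9² = 81)
K(Y) = 3 (K(Y) = -½*(-6) = 3)
v(U, d) = 27 + d²/3 (v(U, d) = (d*d + 81)/3 = (d² + 81)/3 = (81 + d²)/3 = 27 + d²/3)
Q - v(K(15), 33) = 111681 - (27 + (⅓)*33²) = 111681 - (27 + (⅓)*1089) = 111681 - (27 + 363) = 111681 - 1*390 = 111681 - 390 = 111291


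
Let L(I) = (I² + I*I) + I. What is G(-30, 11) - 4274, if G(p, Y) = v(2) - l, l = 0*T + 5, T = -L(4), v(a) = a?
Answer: -4277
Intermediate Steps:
L(I) = I + 2*I² (L(I) = (I² + I²) + I = 2*I² + I = I + 2*I²)
T = -36 (T = -4*(1 + 2*4) = -4*(1 + 8) = -4*9 = -1*36 = -36)
l = 5 (l = 0*(-36) + 5 = 0 + 5 = 5)
G(p, Y) = -3 (G(p, Y) = 2 - 1*5 = 2 - 5 = -3)
G(-30, 11) - 4274 = -3 - 4274 = -4277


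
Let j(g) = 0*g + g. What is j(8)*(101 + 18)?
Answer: 952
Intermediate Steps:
j(g) = g (j(g) = 0 + g = g)
j(8)*(101 + 18) = 8*(101 + 18) = 8*119 = 952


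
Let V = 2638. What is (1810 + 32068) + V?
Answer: 36516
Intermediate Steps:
(1810 + 32068) + V = (1810 + 32068) + 2638 = 33878 + 2638 = 36516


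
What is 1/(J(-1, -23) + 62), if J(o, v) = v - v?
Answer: 1/62 ≈ 0.016129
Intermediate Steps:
J(o, v) = 0
1/(J(-1, -23) + 62) = 1/(0 + 62) = 1/62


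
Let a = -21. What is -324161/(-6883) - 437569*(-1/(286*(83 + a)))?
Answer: 796346389/11095396 ≈ 71.773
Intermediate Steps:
-324161/(-6883) - 437569*(-1/(286*(83 + a))) = -324161/(-6883) - 437569*(-1/(286*(83 - 21))) = -324161*(-1/6883) - 437569/((-286*62)) = 324161/6883 - 437569/(-17732) = 324161/6883 - 437569*(-1/17732) = 324161/6883 + 39779/1612 = 796346389/11095396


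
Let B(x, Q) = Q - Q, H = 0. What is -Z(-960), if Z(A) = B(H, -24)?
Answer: 0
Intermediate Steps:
B(x, Q) = 0
Z(A) = 0
-Z(-960) = -1*0 = 0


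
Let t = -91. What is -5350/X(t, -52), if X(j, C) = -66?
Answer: 2675/33 ≈ 81.061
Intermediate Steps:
-5350/X(t, -52) = -5350/(-66) = -5350*(-1/66) = 2675/33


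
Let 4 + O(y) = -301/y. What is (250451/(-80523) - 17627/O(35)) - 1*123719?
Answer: -68948784571/563661 ≈ -1.2232e+5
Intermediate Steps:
O(y) = -4 - 301/y
(250451/(-80523) - 17627/O(35)) - 1*123719 = (250451/(-80523) - 17627/(-4 - 301/35)) - 1*123719 = (250451*(-1/80523) - 17627/(-4 - 301*1/35)) - 123719 = (-250451/80523 - 17627/(-4 - 43/5)) - 123719 = (-250451/80523 - 17627/(-63/5)) - 123719 = (-250451/80523 - 17627*(-5/63)) - 123719 = (-250451/80523 + 88135/63) - 123719 = 786790688/563661 - 123719 = -68948784571/563661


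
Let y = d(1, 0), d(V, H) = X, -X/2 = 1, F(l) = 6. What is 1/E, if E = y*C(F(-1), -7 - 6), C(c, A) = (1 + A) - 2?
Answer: 1/28 ≈ 0.035714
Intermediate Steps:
X = -2 (X = -2*1 = -2)
d(V, H) = -2
C(c, A) = -1 + A
y = -2
E = 28 (E = -2*(-1 + (-7 - 6)) = -2*(-1 - 13) = -2*(-14) = 28)
1/E = 1/28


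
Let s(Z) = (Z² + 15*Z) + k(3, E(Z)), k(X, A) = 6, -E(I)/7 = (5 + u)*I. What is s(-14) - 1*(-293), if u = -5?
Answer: 285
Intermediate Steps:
E(I) = 0 (E(I) = -7*(5 - 5)*I = -0*I = -7*0 = 0)
s(Z) = 6 + Z² + 15*Z (s(Z) = (Z² + 15*Z) + 6 = 6 + Z² + 15*Z)
s(-14) - 1*(-293) = (6 + (-14)² + 15*(-14)) - 1*(-293) = (6 + 196 - 210) + 293 = -8 + 293 = 285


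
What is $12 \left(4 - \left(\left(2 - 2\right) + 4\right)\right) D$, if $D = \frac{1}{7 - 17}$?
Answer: $0$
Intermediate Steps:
$D = - \frac{1}{10}$ ($D = \frac{1}{-10} = - \frac{1}{10} \approx -0.1$)
$12 \left(4 - \left(\left(2 - 2\right) + 4\right)\right) D = 12 \left(4 - \left(\left(2 - 2\right) + 4\right)\right) \left(- \frac{1}{10}\right) = 12 \left(4 - \left(0 + 4\right)\right) \left(- \frac{1}{10}\right) = 12 \left(4 - 4\right) \left(- \frac{1}{10}\right) = 12 \cdot 0 \left(- \frac{1}{10}\right) = 0 \left(- \frac{1}{10}\right) = 0$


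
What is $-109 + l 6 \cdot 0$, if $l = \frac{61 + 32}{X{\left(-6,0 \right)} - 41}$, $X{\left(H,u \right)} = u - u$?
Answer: $-109$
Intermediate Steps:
$X{\left(H,u \right)} = 0$
$l = - \frac{93}{41}$ ($l = \frac{61 + 32}{0 - 41} = \frac{93}{-41} = 93 \left(- \frac{1}{41}\right) = - \frac{93}{41} \approx -2.2683$)
$-109 + l 6 \cdot 0 = -109 - \frac{93 \cdot 6 \cdot 0}{41} = -109 - 0 = -109 + 0 = -109$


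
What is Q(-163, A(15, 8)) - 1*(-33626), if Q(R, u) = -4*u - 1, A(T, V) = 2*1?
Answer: 33617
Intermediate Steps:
A(T, V) = 2
Q(R, u) = -1 - 4*u
Q(-163, A(15, 8)) - 1*(-33626) = (-1 - 4*2) - 1*(-33626) = (-1 - 8) + 33626 = -9 + 33626 = 33617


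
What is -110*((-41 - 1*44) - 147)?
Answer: 25520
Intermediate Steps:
-110*((-41 - 1*44) - 147) = -110*((-41 - 44) - 147) = -110*(-85 - 147) = -110*(-232) = 25520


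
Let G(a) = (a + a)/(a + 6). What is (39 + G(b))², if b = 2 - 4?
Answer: 1444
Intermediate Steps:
b = -2
G(a) = 2*a/(6 + a) (G(a) = (2*a)/(6 + a) = 2*a/(6 + a))
(39 + G(b))² = (39 + 2*(-2)/(6 - 2))² = (39 + 2*(-2)/4)² = (39 + 2*(-2)*(¼))² = (39 - 1)² = 38² = 1444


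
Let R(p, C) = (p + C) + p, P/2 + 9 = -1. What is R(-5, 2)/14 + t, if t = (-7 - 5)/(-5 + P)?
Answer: -16/175 ≈ -0.091429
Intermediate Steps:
P = -20 (P = -18 + 2*(-1) = -18 - 2 = -20)
R(p, C) = C + 2*p (R(p, C) = (C + p) + p = C + 2*p)
t = 12/25 (t = (-7 - 5)/(-5 - 20) = -12/(-25) = -12*(-1/25) = 12/25 ≈ 0.48000)
R(-5, 2)/14 + t = (2 + 2*(-5))/14 + 12/25 = (2 - 10)/14 + 12/25 = (1/14)*(-8) + 12/25 = -4/7 + 12/25 = -16/175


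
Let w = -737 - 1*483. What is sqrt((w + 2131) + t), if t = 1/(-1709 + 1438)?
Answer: 4*sqrt(4181530)/271 ≈ 30.183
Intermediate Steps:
w = -1220 (w = -737 - 483 = -1220)
t = -1/271 (t = 1/(-271) = -1/271 ≈ -0.0036900)
sqrt((w + 2131) + t) = sqrt((-1220 + 2131) - 1/271) = sqrt(911 - 1/271) = sqrt(246880/271) = 4*sqrt(4181530)/271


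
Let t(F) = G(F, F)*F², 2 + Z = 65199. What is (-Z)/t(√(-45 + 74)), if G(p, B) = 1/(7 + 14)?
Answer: -1369137/29 ≈ -47212.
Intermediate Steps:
Z = 65197 (Z = -2 + 65199 = 65197)
G(p, B) = 1/21
t(F) = F²/21
(-Z)/t(√(-45 + 74)) = (-1*65197)/(((√(-45 + 74))²/21)) = -65197/((√29)²/21) = -65197/((1/21)*29) = -65197/29/21 = -65197*21/29 = -1369137/29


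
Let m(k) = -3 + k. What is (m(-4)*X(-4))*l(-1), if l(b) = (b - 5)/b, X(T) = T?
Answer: 168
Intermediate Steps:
l(b) = (-5 + b)/b
(m(-4)*X(-4))*l(-1) = ((-3 - 4)*(-4))*((-5 - 1)/(-1)) = (-7*(-4))*(-1*(-6)) = 28*6 = 168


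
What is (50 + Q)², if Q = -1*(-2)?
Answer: 2704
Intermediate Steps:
Q = 2
(50 + Q)² = (50 + 2)² = 52² = 2704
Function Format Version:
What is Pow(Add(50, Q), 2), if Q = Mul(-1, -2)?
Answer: 2704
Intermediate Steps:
Q = 2
Pow(Add(50, Q), 2) = Pow(Add(50, 2), 2) = Pow(52, 2) = 2704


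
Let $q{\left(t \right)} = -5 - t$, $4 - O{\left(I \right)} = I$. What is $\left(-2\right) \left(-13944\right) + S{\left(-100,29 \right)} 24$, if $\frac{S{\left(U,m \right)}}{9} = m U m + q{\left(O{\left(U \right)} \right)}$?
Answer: $-18161256$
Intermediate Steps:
$O{\left(I \right)} = 4 - I$
$S{\left(U,m \right)} = -81 + 9 U + 9 U m^{2}$ ($S{\left(U,m \right)} = 9 \left(m U m - \left(9 - U\right)\right) = 9 \left(U m m + \left(-5 + \left(-4 + U\right)\right)\right) = 9 \left(U m^{2} + \left(-9 + U\right)\right) = 9 \left(-9 + U + U m^{2}\right) = -81 + 9 U + 9 U m^{2}$)
$\left(-2\right) \left(-13944\right) + S{\left(-100,29 \right)} 24 = \left(-2\right) \left(-13944\right) + \left(-81 + 9 \left(-100\right) + 9 \left(-100\right) 29^{2}\right) 24 = 27888 + \left(-81 - 900 + 9 \left(-100\right) 841\right) 24 = 27888 + \left(-81 - 900 - 756900\right) 24 = 27888 - 18189144 = -18161256$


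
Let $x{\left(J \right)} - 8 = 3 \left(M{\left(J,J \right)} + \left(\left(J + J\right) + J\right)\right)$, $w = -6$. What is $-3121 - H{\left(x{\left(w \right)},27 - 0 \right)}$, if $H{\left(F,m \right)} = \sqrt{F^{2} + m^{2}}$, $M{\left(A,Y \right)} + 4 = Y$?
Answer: $-3121 - \sqrt{6505} \approx -3201.7$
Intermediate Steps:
$M{\left(A,Y \right)} = -4 + Y$
$x{\left(J \right)} = -4 + 12 J$ ($x{\left(J \right)} = 8 + 3 \left(\left(-4 + J\right) + \left(\left(J + J\right) + J\right)\right) = 8 + 3 \left(\left(-4 + J\right) + \left(2 J + J\right)\right) = 8 + 3 \left(\left(-4 + J\right) + 3 J\right) = 8 + 3 \left(-4 + 4 J\right) = 8 + \left(-12 + 12 J\right) = -4 + 12 J$)
$-3121 - H{\left(x{\left(w \right)},27 - 0 \right)} = -3121 - \sqrt{\left(-4 + 12 \left(-6\right)\right)^{2} + \left(27 - 0\right)^{2}} = -3121 - \sqrt{\left(-4 - 72\right)^{2} + \left(27 + 0\right)^{2}} = -3121 - \sqrt{\left(-76\right)^{2} + 27^{2}} = -3121 - \sqrt{5776 + 729} = -3121 - \sqrt{6505}$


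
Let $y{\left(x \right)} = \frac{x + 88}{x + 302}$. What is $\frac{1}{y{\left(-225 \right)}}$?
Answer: $- \frac{77}{137} \approx -0.56204$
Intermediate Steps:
$y{\left(x \right)} = \frac{88 + x}{302 + x}$
$\frac{1}{y{\left(-225 \right)}} = \frac{1}{\frac{1}{302 - 225} \left(88 - 225\right)} = \frac{1}{\frac{1}{77} \left(-137\right)} = \frac{1}{- \frac{137}{77}} = - \frac{77}{137}$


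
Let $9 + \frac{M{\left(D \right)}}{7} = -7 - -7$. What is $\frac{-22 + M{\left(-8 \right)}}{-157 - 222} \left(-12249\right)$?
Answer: $- \frac{1041165}{379} \approx -2747.1$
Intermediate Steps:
$M{\left(D \right)} = -63$ ($M{\left(D \right)} = -63 + 7 \left(-7 - -7\right) = -63 + 7 \left(-7 + 7\right) = -63 + 7 \cdot 0 = -63 + 0 = -63$)
$\frac{-22 + M{\left(-8 \right)}}{-157 - 222} \left(-12249\right) = \frac{-22 - 63}{-157 - 222} \left(-12249\right) = - \frac{85}{-379} \left(-12249\right) = \left(-85\right) \left(- \frac{1}{379}\right) \left(-12249\right) = \frac{85}{379} \left(-12249\right) = - \frac{1041165}{379}$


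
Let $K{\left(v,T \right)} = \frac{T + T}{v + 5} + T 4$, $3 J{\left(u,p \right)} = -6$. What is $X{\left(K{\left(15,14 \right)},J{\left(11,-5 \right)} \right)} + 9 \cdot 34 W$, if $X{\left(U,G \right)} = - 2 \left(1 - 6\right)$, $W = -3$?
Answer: $-908$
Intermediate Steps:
$J{\left(u,p \right)} = -2$ ($J{\left(u,p \right)} = \frac{1}{3} \left(-6\right) = -2$)
$K{\left(v,T \right)} = 4 T + \frac{2 T}{5 + v}$ ($K{\left(v,T \right)} = \frac{2 T}{5 + v} + 4 T = 4 T + \frac{2 T}{5 + v}$)
$X{\left(U,G \right)} = 10$ ($X{\left(U,G \right)} = \left(-2\right) \left(-5\right) = 10$)
$X{\left(K{\left(15,14 \right)},J{\left(11,-5 \right)} \right)} + 9 \cdot 34 W = 10 + 9 \cdot 34 \left(-3\right) = 10 + 306 \left(-3\right) = 10 - 918 = -908$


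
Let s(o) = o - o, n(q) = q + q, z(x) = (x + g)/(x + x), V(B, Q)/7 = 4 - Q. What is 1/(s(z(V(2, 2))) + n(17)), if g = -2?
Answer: 1/34 ≈ 0.029412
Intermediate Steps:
V(B, Q) = 28 - 7*Q (V(B, Q) = 7*(4 - Q) = 28 - 7*Q)
z(x) = (-2 + x)/(2*x) (z(x) = (x - 2)/(x + x) = (-2 + x)/((2*x)) = (-2 + x)*(1/(2*x)) = (-2 + x)/(2*x))
n(q) = 2*q
s(o) = 0
1/(s(z(V(2, 2))) + n(17)) = 1/(0 + 2*17) = 1/(0 + 34) = 1/34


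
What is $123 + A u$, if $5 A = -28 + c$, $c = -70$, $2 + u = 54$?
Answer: $- \frac{4481}{5} \approx -896.2$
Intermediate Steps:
$u = 52$ ($u = -2 + 54 = 52$)
$A = - \frac{98}{5}$ ($A = \frac{-28 - 70}{5} = \frac{1}{5} \left(-98\right) = - \frac{98}{5} \approx -19.6$)
$123 + A u = 123 - \frac{5096}{5} = - \frac{4481}{5}$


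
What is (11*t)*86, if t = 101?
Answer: 95546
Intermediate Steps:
(11*t)*86 = (11*101)*86 = 1111*86 = 95546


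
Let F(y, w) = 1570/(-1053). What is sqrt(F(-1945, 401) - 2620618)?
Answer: 2*I*sqrt(8968415053)/117 ≈ 1618.8*I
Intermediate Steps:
F(y, w) = -1570/1053 (F(y, w) = 1570*(-1/1053) = -1570/1053)
sqrt(F(-1945, 401) - 2620618) = sqrt(-1570/1053 - 2620618) = sqrt(-2759512324/1053) = 2*I*sqrt(8968415053)/117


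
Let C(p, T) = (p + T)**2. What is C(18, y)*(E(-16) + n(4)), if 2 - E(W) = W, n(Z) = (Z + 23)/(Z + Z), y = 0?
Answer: 13851/2 ≈ 6925.5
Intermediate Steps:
n(Z) = (23 + Z)/(2*Z) (n(Z) = (23 + Z)/((2*Z)) = (23 + Z)*(1/(2*Z)) = (23 + Z)/(2*Z))
E(W) = 2 - W
C(p, T) = (T + p)**2
C(18, y)*(E(-16) + n(4)) = (0 + 18)**2*((2 - 1*(-16)) + (1/2)*(23 + 4)/4) = 18**2*((2 + 16) + (1/2)*(1/4)*27) = 324*(18 + 27/8) = 324*(171/8) = 13851/2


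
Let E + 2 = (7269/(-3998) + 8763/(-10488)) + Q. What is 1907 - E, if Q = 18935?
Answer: -5172509731/303848 ≈ -17023.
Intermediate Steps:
E = 5751947867/303848 (E = -2 + ((7269/(-3998) + 8763/(-10488)) + 18935) = -2 + ((7269*(-1/3998) + 8763*(-1/10488)) + 18935) = -2 + ((-7269/3998 - 127/152) + 18935) = -2 + (-806317/303848 + 18935) = -2 + 5752555563/303848 = 5751947867/303848 ≈ 18930.)
1907 - E = 1907 - 1*5751947867/303848 = 1907 - 5751947867/303848 = -5172509731/303848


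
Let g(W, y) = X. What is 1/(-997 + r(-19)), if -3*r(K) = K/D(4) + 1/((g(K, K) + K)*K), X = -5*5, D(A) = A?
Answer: -1254/1248253 ≈ -0.0010046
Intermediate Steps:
X = -25
g(W, y) = -25
r(K) = -K/12 - 1/(3*K*(-25 + K)) (r(K) = -(K/4 + 1/((-25 + K)*K))/3 = -(K*(¼) + 1/(K*(-25 + K)))/3 = -(K/4 + 1/(K*(-25 + K)))/3 = -K/12 - 1/(3*K*(-25 + K)))
1/(-997 + r(-19)) = 1/(-997 + (1/12)*(-4 - 1*(-19)³ + 25*(-19)²)/(-19*(-25 - 19))) = 1/(-997 + (1/12)*(-1/19)*(-4 - 1*(-6859) + 25*361)/(-44)) = 1/(-997 + (1/12)*(-1/19)*(-1/44)*(-4 + 6859 + 9025)) = 1/(-997 + (1/12)*(-1/19)*(-1/44)*15880) = 1/(-997 + 1985/1254) = 1/(-1248253/1254) = -1254/1248253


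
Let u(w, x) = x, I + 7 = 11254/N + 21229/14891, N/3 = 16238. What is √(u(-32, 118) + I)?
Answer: √14820134494371017829/362700087 ≈ 10.614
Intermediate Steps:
N = 48714 (N = 3*16238 = 48714)
I = -1938034199/362700087 (I = -7 + (11254/48714 + 21229/14891) = -7 + (11254*(1/48714) + 21229*(1/14891)) = -7 + (5627/24357 + 21229/14891) = -7 + 600866410/362700087 = -1938034199/362700087 ≈ -5.3434)
√(u(-32, 118) + I) = √(118 - 1938034199/362700087) = √(40860576067/362700087) = √14820134494371017829/362700087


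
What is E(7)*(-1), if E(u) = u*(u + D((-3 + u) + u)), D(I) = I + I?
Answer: -203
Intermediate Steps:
D(I) = 2*I
E(u) = u*(-6 + 5*u) (E(u) = u*(u + 2*((-3 + u) + u)) = u*(u + 2*(-3 + 2*u)) = u*(u + (-6 + 4*u)) = u*(-6 + 5*u))
E(7)*(-1) = (7*(-6 + 5*7))*(-1) = (7*(-6 + 35))*(-1) = (7*29)*(-1) = 203*(-1) = -203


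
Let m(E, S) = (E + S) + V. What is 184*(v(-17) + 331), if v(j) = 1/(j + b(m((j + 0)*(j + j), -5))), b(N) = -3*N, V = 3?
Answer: 106277296/1745 ≈ 60904.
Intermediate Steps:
m(E, S) = 3 + E + S (m(E, S) = (E + S) + 3 = 3 + E + S)
v(j) = 1/(6 + j - 6*j**2) (v(j) = 1/(j - 3*(3 + (j + 0)*(j + j) - 5)) = 1/(j - 3*(3 + j*(2*j) - 5)) = 1/(j - 3*(3 + 2*j**2 - 5)) = 1/(j - 3*(-2 + 2*j**2)) = 1/(j + (6 - 6*j**2)) = 1/(6 + j - 6*j**2))
184*(v(-17) + 331) = 184*(1/(6 - 17 - 6*(-17)**2) + 331) = 184*(1/(6 - 17 - 6*289) + 331) = 184*(1/(6 - 17 - 1734) + 331) = 184*(1/(-1745) + 331) = 184*(-1/1745 + 331) = 184*(577594/1745) = 106277296/1745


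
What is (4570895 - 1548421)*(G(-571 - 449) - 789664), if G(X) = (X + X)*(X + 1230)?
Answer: -3681566770336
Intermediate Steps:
G(X) = 2*X*(1230 + X) (G(X) = (2*X)*(1230 + X) = 2*X*(1230 + X))
(4570895 - 1548421)*(G(-571 - 449) - 789664) = (4570895 - 1548421)*(2*(-571 - 449)*(1230 + (-571 - 449)) - 789664) = 3022474*(2*(-1020)*(1230 - 1020) - 789664) = 3022474*(2*(-1020)*210 - 789664) = 3022474*(-428400 - 789664) = 3022474*(-1218064) = -3681566770336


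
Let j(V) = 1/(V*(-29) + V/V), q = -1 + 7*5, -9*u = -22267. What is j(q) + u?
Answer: 21932986/8865 ≈ 2474.1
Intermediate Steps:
u = 22267/9 (u = -⅑*(-22267) = 22267/9 ≈ 2474.1)
q = 34 (q = -1 + 35 = 34)
j(V) = 1/(1 - 29*V) (j(V) = 1/(-29*V + 1) = 1/(1 - 29*V))
j(q) + u = -1/(-1 + 29*34) + 22267/9 = -1/(-1 + 986) + 22267/9 = -1/985 + 22267/9 = 21932986/8865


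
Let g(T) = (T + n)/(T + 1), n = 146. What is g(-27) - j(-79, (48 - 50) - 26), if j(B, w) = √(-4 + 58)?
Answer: -119/26 - 3*√6 ≈ -11.925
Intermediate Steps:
g(T) = (146 + T)/(1 + T) (g(T) = (T + 146)/(T + 1) = (146 + T)/(1 + T))
j(B, w) = 3*√6 (j(B, w) = √54 = 3*√6)
g(-27) - j(-79, (48 - 50) - 26) = (146 - 27)/(1 - 27) - 3*√6 = 119/(-26) - 3*√6 = -1/26*119 - 3*√6 = -119/26 - 3*√6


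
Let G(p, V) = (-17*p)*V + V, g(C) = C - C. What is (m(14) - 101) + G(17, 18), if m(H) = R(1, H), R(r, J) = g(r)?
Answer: -5285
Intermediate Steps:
g(C) = 0
R(r, J) = 0
m(H) = 0
G(p, V) = V - 17*V*p (G(p, V) = -17*V*p + V = V - 17*V*p)
(m(14) - 101) + G(17, 18) = (0 - 101) + 18*(1 - 17*17) = -101 + 18*(1 - 289) = -101 + 18*(-288) = -101 - 5184 = -5285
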